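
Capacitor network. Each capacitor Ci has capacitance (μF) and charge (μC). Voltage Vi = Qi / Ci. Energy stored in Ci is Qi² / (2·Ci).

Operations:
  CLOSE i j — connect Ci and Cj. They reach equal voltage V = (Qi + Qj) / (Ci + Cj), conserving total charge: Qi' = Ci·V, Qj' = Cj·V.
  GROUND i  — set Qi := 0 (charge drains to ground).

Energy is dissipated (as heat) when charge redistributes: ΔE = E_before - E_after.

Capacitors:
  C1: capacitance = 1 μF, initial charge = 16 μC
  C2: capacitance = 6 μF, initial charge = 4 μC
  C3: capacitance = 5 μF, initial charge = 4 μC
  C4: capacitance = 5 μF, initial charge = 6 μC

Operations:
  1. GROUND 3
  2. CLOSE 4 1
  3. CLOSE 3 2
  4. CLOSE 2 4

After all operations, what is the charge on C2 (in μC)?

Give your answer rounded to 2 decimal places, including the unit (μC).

Answer: 11.19 μC

Derivation:
Initial: C1(1μF, Q=16μC, V=16.00V), C2(6μF, Q=4μC, V=0.67V), C3(5μF, Q=4μC, V=0.80V), C4(5μF, Q=6μC, V=1.20V)
Op 1: GROUND 3: Q3=0; energy lost=1.600
Op 2: CLOSE 4-1: Q_total=22.00, C_total=6.00, V=3.67; Q4=18.33, Q1=3.67; dissipated=91.267
Op 3: CLOSE 3-2: Q_total=4.00, C_total=11.00, V=0.36; Q3=1.82, Q2=2.18; dissipated=0.606
Op 4: CLOSE 2-4: Q_total=20.52, C_total=11.00, V=1.87; Q2=11.19, Q4=9.33; dissipated=14.877
Final charges: Q1=3.67, Q2=11.19, Q3=1.82, Q4=9.33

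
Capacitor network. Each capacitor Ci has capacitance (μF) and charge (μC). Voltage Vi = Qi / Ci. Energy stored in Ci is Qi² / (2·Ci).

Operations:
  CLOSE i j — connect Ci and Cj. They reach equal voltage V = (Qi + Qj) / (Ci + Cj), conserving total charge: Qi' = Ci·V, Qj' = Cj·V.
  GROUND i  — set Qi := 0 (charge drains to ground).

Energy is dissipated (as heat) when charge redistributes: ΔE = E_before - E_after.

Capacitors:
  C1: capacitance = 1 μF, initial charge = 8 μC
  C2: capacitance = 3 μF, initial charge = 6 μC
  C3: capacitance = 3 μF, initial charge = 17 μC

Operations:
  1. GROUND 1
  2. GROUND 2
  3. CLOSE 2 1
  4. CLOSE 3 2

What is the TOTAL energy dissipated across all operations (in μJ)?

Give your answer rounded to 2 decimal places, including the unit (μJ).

Answer: 62.08 μJ

Derivation:
Initial: C1(1μF, Q=8μC, V=8.00V), C2(3μF, Q=6μC, V=2.00V), C3(3μF, Q=17μC, V=5.67V)
Op 1: GROUND 1: Q1=0; energy lost=32.000
Op 2: GROUND 2: Q2=0; energy lost=6.000
Op 3: CLOSE 2-1: Q_total=0.00, C_total=4.00, V=0.00; Q2=0.00, Q1=0.00; dissipated=0.000
Op 4: CLOSE 3-2: Q_total=17.00, C_total=6.00, V=2.83; Q3=8.50, Q2=8.50; dissipated=24.083
Total dissipated: 62.083 μJ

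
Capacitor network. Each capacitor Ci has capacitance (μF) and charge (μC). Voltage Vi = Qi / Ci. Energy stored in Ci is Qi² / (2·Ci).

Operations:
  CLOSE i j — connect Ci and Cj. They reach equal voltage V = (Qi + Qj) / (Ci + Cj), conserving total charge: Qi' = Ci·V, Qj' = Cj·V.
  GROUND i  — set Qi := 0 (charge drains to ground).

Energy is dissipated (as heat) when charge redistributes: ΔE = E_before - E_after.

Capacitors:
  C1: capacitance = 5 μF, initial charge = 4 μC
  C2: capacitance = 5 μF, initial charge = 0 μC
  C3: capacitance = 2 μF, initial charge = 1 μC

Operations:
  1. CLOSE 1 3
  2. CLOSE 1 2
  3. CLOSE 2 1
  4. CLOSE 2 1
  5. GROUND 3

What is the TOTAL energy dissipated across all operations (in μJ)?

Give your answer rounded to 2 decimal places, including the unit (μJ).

Answer: 1.21 μJ

Derivation:
Initial: C1(5μF, Q=4μC, V=0.80V), C2(5μF, Q=0μC, V=0.00V), C3(2μF, Q=1μC, V=0.50V)
Op 1: CLOSE 1-3: Q_total=5.00, C_total=7.00, V=0.71; Q1=3.57, Q3=1.43; dissipated=0.064
Op 2: CLOSE 1-2: Q_total=3.57, C_total=10.00, V=0.36; Q1=1.79, Q2=1.79; dissipated=0.638
Op 3: CLOSE 2-1: Q_total=3.57, C_total=10.00, V=0.36; Q2=1.79, Q1=1.79; dissipated=0.000
Op 4: CLOSE 2-1: Q_total=3.57, C_total=10.00, V=0.36; Q2=1.79, Q1=1.79; dissipated=0.000
Op 5: GROUND 3: Q3=0; energy lost=0.510
Total dissipated: 1.212 μJ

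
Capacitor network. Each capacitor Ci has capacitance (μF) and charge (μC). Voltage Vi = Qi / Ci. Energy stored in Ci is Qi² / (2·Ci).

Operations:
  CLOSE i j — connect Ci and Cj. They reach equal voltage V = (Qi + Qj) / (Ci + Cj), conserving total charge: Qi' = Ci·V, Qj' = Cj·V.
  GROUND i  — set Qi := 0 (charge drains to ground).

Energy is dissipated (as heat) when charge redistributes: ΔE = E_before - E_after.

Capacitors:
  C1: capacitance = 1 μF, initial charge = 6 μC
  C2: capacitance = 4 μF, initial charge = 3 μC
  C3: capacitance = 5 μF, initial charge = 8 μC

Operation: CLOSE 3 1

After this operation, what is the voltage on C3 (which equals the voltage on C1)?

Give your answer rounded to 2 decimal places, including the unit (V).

Initial: C1(1μF, Q=6μC, V=6.00V), C2(4μF, Q=3μC, V=0.75V), C3(5μF, Q=8μC, V=1.60V)
Op 1: CLOSE 3-1: Q_total=14.00, C_total=6.00, V=2.33; Q3=11.67, Q1=2.33; dissipated=8.067

Answer: 2.33 V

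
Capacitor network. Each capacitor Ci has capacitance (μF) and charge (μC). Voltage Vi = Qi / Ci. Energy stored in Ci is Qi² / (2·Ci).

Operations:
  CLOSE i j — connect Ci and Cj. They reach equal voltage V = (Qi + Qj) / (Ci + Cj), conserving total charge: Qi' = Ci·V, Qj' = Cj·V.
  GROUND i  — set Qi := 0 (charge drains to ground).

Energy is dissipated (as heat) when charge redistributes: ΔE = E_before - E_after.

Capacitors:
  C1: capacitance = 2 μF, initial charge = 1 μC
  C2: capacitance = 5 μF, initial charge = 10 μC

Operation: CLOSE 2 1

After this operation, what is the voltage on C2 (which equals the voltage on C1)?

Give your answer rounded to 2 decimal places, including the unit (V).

Answer: 1.57 V

Derivation:
Initial: C1(2μF, Q=1μC, V=0.50V), C2(5μF, Q=10μC, V=2.00V)
Op 1: CLOSE 2-1: Q_total=11.00, C_total=7.00, V=1.57; Q2=7.86, Q1=3.14; dissipated=1.607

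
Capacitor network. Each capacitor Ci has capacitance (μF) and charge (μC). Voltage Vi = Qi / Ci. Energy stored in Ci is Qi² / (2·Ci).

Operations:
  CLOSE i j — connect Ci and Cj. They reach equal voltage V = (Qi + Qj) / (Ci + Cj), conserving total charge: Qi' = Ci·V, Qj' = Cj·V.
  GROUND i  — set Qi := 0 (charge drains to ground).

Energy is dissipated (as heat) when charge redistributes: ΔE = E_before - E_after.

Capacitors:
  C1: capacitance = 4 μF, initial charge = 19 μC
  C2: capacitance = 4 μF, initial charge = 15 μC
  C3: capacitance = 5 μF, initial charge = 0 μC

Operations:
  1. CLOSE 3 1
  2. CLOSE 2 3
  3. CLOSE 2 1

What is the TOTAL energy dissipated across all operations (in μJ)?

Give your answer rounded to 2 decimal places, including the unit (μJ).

Initial: C1(4μF, Q=19μC, V=4.75V), C2(4μF, Q=15μC, V=3.75V), C3(5μF, Q=0μC, V=0.00V)
Op 1: CLOSE 3-1: Q_total=19.00, C_total=9.00, V=2.11; Q3=10.56, Q1=8.44; dissipated=25.069
Op 2: CLOSE 2-3: Q_total=25.56, C_total=9.00, V=2.84; Q2=11.36, Q3=14.20; dissipated=2.984
Op 3: CLOSE 2-1: Q_total=19.80, C_total=8.00, V=2.48; Q2=9.90, Q1=9.90; dissipated=0.531
Total dissipated: 28.584 μJ

Answer: 28.58 μJ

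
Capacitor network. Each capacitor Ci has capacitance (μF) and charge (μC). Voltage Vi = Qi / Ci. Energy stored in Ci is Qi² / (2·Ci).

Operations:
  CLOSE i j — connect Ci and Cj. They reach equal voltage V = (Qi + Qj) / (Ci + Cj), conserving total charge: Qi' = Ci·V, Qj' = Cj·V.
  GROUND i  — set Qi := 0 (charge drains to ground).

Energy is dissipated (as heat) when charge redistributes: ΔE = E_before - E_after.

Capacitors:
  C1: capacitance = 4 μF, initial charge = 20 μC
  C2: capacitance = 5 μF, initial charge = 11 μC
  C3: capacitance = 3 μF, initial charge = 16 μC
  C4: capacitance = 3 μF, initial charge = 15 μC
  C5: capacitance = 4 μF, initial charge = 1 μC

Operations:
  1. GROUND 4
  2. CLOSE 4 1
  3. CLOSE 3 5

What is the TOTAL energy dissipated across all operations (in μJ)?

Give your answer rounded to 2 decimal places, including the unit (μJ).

Answer: 81.08 μJ

Derivation:
Initial: C1(4μF, Q=20μC, V=5.00V), C2(5μF, Q=11μC, V=2.20V), C3(3μF, Q=16μC, V=5.33V), C4(3μF, Q=15μC, V=5.00V), C5(4μF, Q=1μC, V=0.25V)
Op 1: GROUND 4: Q4=0; energy lost=37.500
Op 2: CLOSE 4-1: Q_total=20.00, C_total=7.00, V=2.86; Q4=8.57, Q1=11.43; dissipated=21.429
Op 3: CLOSE 3-5: Q_total=17.00, C_total=7.00, V=2.43; Q3=7.29, Q5=9.71; dissipated=22.149
Total dissipated: 81.077 μJ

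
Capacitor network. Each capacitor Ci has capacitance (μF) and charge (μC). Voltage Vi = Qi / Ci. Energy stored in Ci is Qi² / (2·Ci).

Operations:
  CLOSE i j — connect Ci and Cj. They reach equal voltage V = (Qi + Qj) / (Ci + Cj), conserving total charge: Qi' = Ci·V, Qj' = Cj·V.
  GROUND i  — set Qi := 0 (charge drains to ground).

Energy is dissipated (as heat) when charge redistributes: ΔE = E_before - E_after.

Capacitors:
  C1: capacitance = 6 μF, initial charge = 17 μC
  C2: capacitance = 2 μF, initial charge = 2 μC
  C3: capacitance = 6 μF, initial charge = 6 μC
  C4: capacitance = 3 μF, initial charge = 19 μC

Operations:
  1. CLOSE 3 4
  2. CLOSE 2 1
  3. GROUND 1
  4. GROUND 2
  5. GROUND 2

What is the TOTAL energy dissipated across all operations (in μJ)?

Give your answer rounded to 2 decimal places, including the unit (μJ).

Answer: 53.53 μJ

Derivation:
Initial: C1(6μF, Q=17μC, V=2.83V), C2(2μF, Q=2μC, V=1.00V), C3(6μF, Q=6μC, V=1.00V), C4(3μF, Q=19μC, V=6.33V)
Op 1: CLOSE 3-4: Q_total=25.00, C_total=9.00, V=2.78; Q3=16.67, Q4=8.33; dissipated=28.444
Op 2: CLOSE 2-1: Q_total=19.00, C_total=8.00, V=2.38; Q2=4.75, Q1=14.25; dissipated=2.521
Op 3: GROUND 1: Q1=0; energy lost=16.922
Op 4: GROUND 2: Q2=0; energy lost=5.641
Op 5: GROUND 2: Q2=0; energy lost=0.000
Total dissipated: 53.528 μJ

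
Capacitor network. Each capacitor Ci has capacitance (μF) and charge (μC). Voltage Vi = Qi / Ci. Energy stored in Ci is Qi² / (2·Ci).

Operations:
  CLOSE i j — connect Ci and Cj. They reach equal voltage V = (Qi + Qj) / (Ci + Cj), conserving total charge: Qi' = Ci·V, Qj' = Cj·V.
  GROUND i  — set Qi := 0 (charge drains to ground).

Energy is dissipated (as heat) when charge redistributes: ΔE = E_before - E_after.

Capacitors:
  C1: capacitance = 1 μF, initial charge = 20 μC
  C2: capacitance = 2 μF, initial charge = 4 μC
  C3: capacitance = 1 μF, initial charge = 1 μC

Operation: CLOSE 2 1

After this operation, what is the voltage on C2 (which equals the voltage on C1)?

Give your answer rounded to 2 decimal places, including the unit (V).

Initial: C1(1μF, Q=20μC, V=20.00V), C2(2μF, Q=4μC, V=2.00V), C3(1μF, Q=1μC, V=1.00V)
Op 1: CLOSE 2-1: Q_total=24.00, C_total=3.00, V=8.00; Q2=16.00, Q1=8.00; dissipated=108.000

Answer: 8.00 V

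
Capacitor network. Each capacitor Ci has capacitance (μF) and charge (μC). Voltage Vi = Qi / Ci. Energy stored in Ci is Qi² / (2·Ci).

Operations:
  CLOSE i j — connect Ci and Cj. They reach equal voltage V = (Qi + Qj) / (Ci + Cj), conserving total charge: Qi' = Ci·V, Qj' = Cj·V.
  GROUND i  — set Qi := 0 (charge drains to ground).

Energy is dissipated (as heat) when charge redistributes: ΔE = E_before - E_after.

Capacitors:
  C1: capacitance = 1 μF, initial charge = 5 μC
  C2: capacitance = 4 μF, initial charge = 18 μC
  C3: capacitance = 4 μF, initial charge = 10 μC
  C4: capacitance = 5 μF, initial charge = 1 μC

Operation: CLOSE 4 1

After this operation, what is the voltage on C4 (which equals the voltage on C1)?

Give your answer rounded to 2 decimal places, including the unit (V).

Initial: C1(1μF, Q=5μC, V=5.00V), C2(4μF, Q=18μC, V=4.50V), C3(4μF, Q=10μC, V=2.50V), C4(5μF, Q=1μC, V=0.20V)
Op 1: CLOSE 4-1: Q_total=6.00, C_total=6.00, V=1.00; Q4=5.00, Q1=1.00; dissipated=9.600

Answer: 1.00 V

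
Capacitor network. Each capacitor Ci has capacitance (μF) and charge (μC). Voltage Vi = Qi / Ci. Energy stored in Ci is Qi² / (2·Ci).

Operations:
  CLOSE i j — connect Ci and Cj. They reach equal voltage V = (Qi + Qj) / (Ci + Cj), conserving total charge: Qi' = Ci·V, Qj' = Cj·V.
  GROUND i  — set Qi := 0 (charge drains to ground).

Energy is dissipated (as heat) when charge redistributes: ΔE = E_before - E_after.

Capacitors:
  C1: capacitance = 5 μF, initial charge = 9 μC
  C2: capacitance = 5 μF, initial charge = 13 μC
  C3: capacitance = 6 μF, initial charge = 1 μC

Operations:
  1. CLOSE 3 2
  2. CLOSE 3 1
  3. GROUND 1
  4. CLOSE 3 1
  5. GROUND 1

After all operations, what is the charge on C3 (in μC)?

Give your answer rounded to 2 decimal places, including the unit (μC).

Answer: 4.95 μC

Derivation:
Initial: C1(5μF, Q=9μC, V=1.80V), C2(5μF, Q=13μC, V=2.60V), C3(6μF, Q=1μC, V=0.17V)
Op 1: CLOSE 3-2: Q_total=14.00, C_total=11.00, V=1.27; Q3=7.64, Q2=6.36; dissipated=8.074
Op 2: CLOSE 3-1: Q_total=16.64, C_total=11.00, V=1.51; Q3=9.07, Q1=7.56; dissipated=0.379
Op 3: GROUND 1: Q1=0; energy lost=5.718
Op 4: CLOSE 3-1: Q_total=9.07, C_total=11.00, V=0.82; Q3=4.95, Q1=4.12; dissipated=3.119
Op 5: GROUND 1: Q1=0; energy lost=1.701
Final charges: Q1=0.00, Q2=6.36, Q3=4.95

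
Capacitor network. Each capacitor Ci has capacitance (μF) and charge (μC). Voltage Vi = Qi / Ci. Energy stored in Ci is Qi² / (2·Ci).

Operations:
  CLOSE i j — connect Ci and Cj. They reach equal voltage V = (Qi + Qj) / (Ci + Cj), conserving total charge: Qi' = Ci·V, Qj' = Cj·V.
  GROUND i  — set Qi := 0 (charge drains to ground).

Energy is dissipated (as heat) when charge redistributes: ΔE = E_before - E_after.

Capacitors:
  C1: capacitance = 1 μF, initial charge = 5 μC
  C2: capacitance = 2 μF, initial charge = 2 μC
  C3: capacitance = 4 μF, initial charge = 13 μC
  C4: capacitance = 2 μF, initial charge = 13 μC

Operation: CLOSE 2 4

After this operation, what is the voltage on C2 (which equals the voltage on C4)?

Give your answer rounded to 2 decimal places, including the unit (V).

Answer: 3.75 V

Derivation:
Initial: C1(1μF, Q=5μC, V=5.00V), C2(2μF, Q=2μC, V=1.00V), C3(4μF, Q=13μC, V=3.25V), C4(2μF, Q=13μC, V=6.50V)
Op 1: CLOSE 2-4: Q_total=15.00, C_total=4.00, V=3.75; Q2=7.50, Q4=7.50; dissipated=15.125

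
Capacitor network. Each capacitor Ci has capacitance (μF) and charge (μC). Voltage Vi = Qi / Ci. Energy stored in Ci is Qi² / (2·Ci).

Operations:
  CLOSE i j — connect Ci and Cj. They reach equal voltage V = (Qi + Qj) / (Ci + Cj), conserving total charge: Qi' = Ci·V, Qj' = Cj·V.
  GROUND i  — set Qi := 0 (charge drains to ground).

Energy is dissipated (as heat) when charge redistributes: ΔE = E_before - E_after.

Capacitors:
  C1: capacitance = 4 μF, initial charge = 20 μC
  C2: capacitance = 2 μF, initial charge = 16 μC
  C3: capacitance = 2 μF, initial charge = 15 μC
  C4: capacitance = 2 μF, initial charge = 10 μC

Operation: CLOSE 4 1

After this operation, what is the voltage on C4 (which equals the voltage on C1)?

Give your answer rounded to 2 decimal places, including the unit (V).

Initial: C1(4μF, Q=20μC, V=5.00V), C2(2μF, Q=16μC, V=8.00V), C3(2μF, Q=15μC, V=7.50V), C4(2μF, Q=10μC, V=5.00V)
Op 1: CLOSE 4-1: Q_total=30.00, C_total=6.00, V=5.00; Q4=10.00, Q1=20.00; dissipated=0.000

Answer: 5.00 V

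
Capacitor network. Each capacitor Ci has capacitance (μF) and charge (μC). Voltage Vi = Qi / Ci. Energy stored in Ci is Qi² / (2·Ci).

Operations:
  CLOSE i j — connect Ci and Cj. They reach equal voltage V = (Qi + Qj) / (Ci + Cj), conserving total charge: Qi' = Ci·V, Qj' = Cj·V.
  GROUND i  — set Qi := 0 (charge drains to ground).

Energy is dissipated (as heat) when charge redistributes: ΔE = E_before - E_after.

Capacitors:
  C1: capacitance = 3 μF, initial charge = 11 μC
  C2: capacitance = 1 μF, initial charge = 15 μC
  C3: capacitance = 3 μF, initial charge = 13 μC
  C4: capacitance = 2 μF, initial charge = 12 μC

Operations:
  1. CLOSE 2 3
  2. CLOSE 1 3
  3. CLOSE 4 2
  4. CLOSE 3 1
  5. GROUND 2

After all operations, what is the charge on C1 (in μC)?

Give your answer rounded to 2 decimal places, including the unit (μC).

Answer: 16.00 μC

Derivation:
Initial: C1(3μF, Q=11μC, V=3.67V), C2(1μF, Q=15μC, V=15.00V), C3(3μF, Q=13μC, V=4.33V), C4(2μF, Q=12μC, V=6.00V)
Op 1: CLOSE 2-3: Q_total=28.00, C_total=4.00, V=7.00; Q2=7.00, Q3=21.00; dissipated=42.667
Op 2: CLOSE 1-3: Q_total=32.00, C_total=6.00, V=5.33; Q1=16.00, Q3=16.00; dissipated=8.333
Op 3: CLOSE 4-2: Q_total=19.00, C_total=3.00, V=6.33; Q4=12.67, Q2=6.33; dissipated=0.333
Op 4: CLOSE 3-1: Q_total=32.00, C_total=6.00, V=5.33; Q3=16.00, Q1=16.00; dissipated=0.000
Op 5: GROUND 2: Q2=0; energy lost=20.056
Final charges: Q1=16.00, Q2=0.00, Q3=16.00, Q4=12.67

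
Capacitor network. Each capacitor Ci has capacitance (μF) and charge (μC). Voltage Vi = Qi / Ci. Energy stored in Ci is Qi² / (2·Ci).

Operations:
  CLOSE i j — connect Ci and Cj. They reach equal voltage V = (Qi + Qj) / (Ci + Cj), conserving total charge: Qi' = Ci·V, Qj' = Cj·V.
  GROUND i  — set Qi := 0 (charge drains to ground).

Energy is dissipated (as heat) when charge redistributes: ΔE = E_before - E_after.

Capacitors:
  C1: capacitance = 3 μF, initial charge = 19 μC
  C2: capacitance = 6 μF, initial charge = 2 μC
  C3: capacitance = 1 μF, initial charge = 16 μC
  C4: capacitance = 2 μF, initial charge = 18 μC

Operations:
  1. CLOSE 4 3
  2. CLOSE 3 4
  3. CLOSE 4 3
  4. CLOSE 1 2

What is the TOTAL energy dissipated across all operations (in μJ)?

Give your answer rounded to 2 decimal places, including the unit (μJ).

Initial: C1(3μF, Q=19μC, V=6.33V), C2(6μF, Q=2μC, V=0.33V), C3(1μF, Q=16μC, V=16.00V), C4(2μF, Q=18μC, V=9.00V)
Op 1: CLOSE 4-3: Q_total=34.00, C_total=3.00, V=11.33; Q4=22.67, Q3=11.33; dissipated=16.333
Op 2: CLOSE 3-4: Q_total=34.00, C_total=3.00, V=11.33; Q3=11.33, Q4=22.67; dissipated=0.000
Op 3: CLOSE 4-3: Q_total=34.00, C_total=3.00, V=11.33; Q4=22.67, Q3=11.33; dissipated=0.000
Op 4: CLOSE 1-2: Q_total=21.00, C_total=9.00, V=2.33; Q1=7.00, Q2=14.00; dissipated=36.000
Total dissipated: 52.333 μJ

Answer: 52.33 μJ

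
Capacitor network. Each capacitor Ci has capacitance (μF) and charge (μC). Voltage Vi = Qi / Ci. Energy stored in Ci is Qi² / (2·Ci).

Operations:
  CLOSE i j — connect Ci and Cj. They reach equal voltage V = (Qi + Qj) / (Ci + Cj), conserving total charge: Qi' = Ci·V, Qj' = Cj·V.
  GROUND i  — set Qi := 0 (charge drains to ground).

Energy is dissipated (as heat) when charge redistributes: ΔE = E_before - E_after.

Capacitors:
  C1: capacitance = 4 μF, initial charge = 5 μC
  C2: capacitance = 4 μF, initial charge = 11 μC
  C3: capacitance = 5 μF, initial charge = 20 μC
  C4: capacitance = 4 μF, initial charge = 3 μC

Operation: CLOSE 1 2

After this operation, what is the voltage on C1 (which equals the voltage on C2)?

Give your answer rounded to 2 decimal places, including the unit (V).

Answer: 2.00 V

Derivation:
Initial: C1(4μF, Q=5μC, V=1.25V), C2(4μF, Q=11μC, V=2.75V), C3(5μF, Q=20μC, V=4.00V), C4(4μF, Q=3μC, V=0.75V)
Op 1: CLOSE 1-2: Q_total=16.00, C_total=8.00, V=2.00; Q1=8.00, Q2=8.00; dissipated=2.250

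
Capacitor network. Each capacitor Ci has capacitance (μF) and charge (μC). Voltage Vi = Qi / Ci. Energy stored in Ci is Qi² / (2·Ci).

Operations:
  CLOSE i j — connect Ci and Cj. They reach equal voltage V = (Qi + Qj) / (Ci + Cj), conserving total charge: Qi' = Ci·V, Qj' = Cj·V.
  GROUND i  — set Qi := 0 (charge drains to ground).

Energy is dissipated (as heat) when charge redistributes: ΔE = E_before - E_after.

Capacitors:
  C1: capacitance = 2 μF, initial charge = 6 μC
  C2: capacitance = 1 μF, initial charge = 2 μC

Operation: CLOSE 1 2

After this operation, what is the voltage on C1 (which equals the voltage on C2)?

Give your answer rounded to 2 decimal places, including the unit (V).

Answer: 2.67 V

Derivation:
Initial: C1(2μF, Q=6μC, V=3.00V), C2(1μF, Q=2μC, V=2.00V)
Op 1: CLOSE 1-2: Q_total=8.00, C_total=3.00, V=2.67; Q1=5.33, Q2=2.67; dissipated=0.333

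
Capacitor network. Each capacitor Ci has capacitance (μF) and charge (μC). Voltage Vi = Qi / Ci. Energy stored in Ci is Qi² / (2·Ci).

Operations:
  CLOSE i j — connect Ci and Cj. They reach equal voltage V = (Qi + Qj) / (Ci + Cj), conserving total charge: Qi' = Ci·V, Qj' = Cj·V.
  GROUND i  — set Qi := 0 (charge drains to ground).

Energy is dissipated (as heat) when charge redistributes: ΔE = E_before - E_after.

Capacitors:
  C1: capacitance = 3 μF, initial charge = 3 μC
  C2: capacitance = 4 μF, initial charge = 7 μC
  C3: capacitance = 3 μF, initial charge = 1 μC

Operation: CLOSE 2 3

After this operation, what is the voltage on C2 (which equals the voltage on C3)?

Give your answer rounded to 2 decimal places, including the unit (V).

Answer: 1.14 V

Derivation:
Initial: C1(3μF, Q=3μC, V=1.00V), C2(4μF, Q=7μC, V=1.75V), C3(3μF, Q=1μC, V=0.33V)
Op 1: CLOSE 2-3: Q_total=8.00, C_total=7.00, V=1.14; Q2=4.57, Q3=3.43; dissipated=1.720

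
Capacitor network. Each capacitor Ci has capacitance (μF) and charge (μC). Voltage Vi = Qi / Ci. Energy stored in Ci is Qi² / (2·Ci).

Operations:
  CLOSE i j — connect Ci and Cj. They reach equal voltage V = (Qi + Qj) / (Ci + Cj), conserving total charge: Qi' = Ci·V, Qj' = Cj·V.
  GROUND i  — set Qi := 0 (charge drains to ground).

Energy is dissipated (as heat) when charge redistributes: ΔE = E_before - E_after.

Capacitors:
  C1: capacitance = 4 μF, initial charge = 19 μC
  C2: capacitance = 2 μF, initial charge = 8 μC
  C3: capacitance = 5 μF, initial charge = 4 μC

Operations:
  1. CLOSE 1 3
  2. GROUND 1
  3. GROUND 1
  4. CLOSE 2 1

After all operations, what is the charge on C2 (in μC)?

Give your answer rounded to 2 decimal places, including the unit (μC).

Initial: C1(4μF, Q=19μC, V=4.75V), C2(2μF, Q=8μC, V=4.00V), C3(5μF, Q=4μC, V=0.80V)
Op 1: CLOSE 1-3: Q_total=23.00, C_total=9.00, V=2.56; Q1=10.22, Q3=12.78; dissipated=17.336
Op 2: GROUND 1: Q1=0; energy lost=13.062
Op 3: GROUND 1: Q1=0; energy lost=0.000
Op 4: CLOSE 2-1: Q_total=8.00, C_total=6.00, V=1.33; Q2=2.67, Q1=5.33; dissipated=10.667
Final charges: Q1=5.33, Q2=2.67, Q3=12.78

Answer: 2.67 μC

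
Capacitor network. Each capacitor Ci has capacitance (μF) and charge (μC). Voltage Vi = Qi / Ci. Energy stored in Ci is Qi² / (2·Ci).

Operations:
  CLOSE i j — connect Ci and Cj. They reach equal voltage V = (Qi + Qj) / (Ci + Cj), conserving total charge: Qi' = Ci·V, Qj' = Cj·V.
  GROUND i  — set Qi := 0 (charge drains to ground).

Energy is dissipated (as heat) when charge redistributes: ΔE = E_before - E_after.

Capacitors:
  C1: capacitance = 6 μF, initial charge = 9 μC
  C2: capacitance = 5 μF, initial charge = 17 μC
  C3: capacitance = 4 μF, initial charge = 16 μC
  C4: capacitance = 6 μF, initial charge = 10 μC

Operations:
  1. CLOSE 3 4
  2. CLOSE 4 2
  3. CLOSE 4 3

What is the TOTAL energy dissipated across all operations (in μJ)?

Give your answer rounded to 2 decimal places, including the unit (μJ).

Initial: C1(6μF, Q=9μC, V=1.50V), C2(5μF, Q=17μC, V=3.40V), C3(4μF, Q=16μC, V=4.00V), C4(6μF, Q=10μC, V=1.67V)
Op 1: CLOSE 3-4: Q_total=26.00, C_total=10.00, V=2.60; Q3=10.40, Q4=15.60; dissipated=6.533
Op 2: CLOSE 4-2: Q_total=32.60, C_total=11.00, V=2.96; Q4=17.78, Q2=14.82; dissipated=0.873
Op 3: CLOSE 4-3: Q_total=28.18, C_total=10.00, V=2.82; Q4=16.91, Q3=11.27; dissipated=0.159
Total dissipated: 7.565 μJ

Answer: 7.56 μJ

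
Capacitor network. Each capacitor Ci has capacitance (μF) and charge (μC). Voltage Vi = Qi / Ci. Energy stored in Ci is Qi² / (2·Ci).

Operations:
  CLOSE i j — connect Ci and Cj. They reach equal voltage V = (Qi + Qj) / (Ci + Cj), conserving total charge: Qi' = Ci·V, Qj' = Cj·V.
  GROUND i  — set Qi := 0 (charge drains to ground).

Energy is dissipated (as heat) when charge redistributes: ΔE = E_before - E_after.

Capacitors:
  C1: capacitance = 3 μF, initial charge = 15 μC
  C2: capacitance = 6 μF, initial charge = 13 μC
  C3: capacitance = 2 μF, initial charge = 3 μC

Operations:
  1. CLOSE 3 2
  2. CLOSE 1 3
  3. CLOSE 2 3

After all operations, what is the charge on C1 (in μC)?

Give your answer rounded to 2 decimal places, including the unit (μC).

Answer: 11.40 μC

Derivation:
Initial: C1(3μF, Q=15μC, V=5.00V), C2(6μF, Q=13μC, V=2.17V), C3(2μF, Q=3μC, V=1.50V)
Op 1: CLOSE 3-2: Q_total=16.00, C_total=8.00, V=2.00; Q3=4.00, Q2=12.00; dissipated=0.333
Op 2: CLOSE 1-3: Q_total=19.00, C_total=5.00, V=3.80; Q1=11.40, Q3=7.60; dissipated=5.400
Op 3: CLOSE 2-3: Q_total=19.60, C_total=8.00, V=2.45; Q2=14.70, Q3=4.90; dissipated=2.430
Final charges: Q1=11.40, Q2=14.70, Q3=4.90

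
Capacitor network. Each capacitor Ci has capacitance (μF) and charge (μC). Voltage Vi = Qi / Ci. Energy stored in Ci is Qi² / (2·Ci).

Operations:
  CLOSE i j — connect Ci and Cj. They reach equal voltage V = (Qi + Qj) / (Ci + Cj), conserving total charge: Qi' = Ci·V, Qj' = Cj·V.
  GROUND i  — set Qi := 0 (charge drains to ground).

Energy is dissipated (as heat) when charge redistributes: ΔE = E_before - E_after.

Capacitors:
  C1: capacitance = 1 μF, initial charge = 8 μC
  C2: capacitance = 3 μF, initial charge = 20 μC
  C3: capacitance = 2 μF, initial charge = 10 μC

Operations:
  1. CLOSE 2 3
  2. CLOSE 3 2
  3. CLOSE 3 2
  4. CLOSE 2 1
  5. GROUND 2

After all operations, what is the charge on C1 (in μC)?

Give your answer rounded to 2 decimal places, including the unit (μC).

Initial: C1(1μF, Q=8μC, V=8.00V), C2(3μF, Q=20μC, V=6.67V), C3(2μF, Q=10μC, V=5.00V)
Op 1: CLOSE 2-3: Q_total=30.00, C_total=5.00, V=6.00; Q2=18.00, Q3=12.00; dissipated=1.667
Op 2: CLOSE 3-2: Q_total=30.00, C_total=5.00, V=6.00; Q3=12.00, Q2=18.00; dissipated=0.000
Op 3: CLOSE 3-2: Q_total=30.00, C_total=5.00, V=6.00; Q3=12.00, Q2=18.00; dissipated=0.000
Op 4: CLOSE 2-1: Q_total=26.00, C_total=4.00, V=6.50; Q2=19.50, Q1=6.50; dissipated=1.500
Op 5: GROUND 2: Q2=0; energy lost=63.375
Final charges: Q1=6.50, Q2=0.00, Q3=12.00

Answer: 6.50 μC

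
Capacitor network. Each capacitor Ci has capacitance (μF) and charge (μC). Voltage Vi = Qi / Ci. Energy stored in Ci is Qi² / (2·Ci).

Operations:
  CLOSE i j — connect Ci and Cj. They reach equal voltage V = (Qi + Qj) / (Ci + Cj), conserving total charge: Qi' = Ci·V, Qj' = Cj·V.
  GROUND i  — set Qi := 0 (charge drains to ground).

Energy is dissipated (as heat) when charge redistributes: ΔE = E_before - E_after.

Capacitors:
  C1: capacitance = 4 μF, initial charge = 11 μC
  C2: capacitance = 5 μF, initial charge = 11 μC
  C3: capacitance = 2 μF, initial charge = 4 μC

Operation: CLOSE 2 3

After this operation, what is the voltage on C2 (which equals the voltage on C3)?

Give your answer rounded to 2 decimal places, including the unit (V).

Initial: C1(4μF, Q=11μC, V=2.75V), C2(5μF, Q=11μC, V=2.20V), C3(2μF, Q=4μC, V=2.00V)
Op 1: CLOSE 2-3: Q_total=15.00, C_total=7.00, V=2.14; Q2=10.71, Q3=4.29; dissipated=0.029

Answer: 2.14 V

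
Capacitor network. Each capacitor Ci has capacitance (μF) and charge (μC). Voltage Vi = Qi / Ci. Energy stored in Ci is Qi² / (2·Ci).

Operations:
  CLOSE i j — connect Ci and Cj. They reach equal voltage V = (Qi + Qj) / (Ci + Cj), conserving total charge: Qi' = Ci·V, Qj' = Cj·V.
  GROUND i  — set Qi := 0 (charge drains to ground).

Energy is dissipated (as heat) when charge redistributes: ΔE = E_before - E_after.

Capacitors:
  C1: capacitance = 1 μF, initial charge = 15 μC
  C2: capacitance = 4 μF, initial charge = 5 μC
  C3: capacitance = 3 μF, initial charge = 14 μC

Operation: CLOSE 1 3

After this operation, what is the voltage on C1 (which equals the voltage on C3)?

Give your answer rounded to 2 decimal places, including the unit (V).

Initial: C1(1μF, Q=15μC, V=15.00V), C2(4μF, Q=5μC, V=1.25V), C3(3μF, Q=14μC, V=4.67V)
Op 1: CLOSE 1-3: Q_total=29.00, C_total=4.00, V=7.25; Q1=7.25, Q3=21.75; dissipated=40.042

Answer: 7.25 V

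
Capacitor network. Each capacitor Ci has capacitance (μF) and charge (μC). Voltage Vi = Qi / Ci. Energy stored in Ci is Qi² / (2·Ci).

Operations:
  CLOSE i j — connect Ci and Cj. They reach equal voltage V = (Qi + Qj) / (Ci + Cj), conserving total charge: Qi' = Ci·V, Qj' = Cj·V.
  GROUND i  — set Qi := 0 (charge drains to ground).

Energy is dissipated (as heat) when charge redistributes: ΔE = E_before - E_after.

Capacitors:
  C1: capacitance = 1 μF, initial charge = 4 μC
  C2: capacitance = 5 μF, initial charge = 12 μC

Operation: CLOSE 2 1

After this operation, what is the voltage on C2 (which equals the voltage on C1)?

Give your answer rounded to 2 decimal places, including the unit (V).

Initial: C1(1μF, Q=4μC, V=4.00V), C2(5μF, Q=12μC, V=2.40V)
Op 1: CLOSE 2-1: Q_total=16.00, C_total=6.00, V=2.67; Q2=13.33, Q1=2.67; dissipated=1.067

Answer: 2.67 V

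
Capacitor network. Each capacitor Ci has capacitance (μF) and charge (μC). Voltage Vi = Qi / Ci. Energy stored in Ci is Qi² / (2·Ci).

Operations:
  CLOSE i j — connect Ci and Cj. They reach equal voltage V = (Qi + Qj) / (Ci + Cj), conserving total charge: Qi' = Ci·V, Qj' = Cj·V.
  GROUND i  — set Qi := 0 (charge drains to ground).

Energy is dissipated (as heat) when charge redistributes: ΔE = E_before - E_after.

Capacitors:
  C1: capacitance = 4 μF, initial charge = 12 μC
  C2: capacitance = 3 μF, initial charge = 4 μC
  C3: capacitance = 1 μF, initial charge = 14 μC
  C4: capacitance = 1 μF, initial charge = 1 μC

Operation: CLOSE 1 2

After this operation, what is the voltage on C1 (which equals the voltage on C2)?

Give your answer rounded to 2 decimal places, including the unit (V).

Initial: C1(4μF, Q=12μC, V=3.00V), C2(3μF, Q=4μC, V=1.33V), C3(1μF, Q=14μC, V=14.00V), C4(1μF, Q=1μC, V=1.00V)
Op 1: CLOSE 1-2: Q_total=16.00, C_total=7.00, V=2.29; Q1=9.14, Q2=6.86; dissipated=2.381

Answer: 2.29 V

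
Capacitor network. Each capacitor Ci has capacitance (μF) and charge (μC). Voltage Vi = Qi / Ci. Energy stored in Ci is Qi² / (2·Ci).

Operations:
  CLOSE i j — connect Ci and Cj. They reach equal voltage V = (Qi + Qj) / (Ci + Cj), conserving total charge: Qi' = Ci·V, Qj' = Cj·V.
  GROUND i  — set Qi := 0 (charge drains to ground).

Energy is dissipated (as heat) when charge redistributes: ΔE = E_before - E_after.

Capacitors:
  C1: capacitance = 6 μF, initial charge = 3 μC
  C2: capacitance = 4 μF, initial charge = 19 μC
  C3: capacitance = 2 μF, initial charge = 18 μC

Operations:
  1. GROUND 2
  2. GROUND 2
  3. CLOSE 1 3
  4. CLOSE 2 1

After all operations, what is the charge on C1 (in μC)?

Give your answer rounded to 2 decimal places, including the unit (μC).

Answer: 9.45 μC

Derivation:
Initial: C1(6μF, Q=3μC, V=0.50V), C2(4μF, Q=19μC, V=4.75V), C3(2μF, Q=18μC, V=9.00V)
Op 1: GROUND 2: Q2=0; energy lost=45.125
Op 2: GROUND 2: Q2=0; energy lost=0.000
Op 3: CLOSE 1-3: Q_total=21.00, C_total=8.00, V=2.62; Q1=15.75, Q3=5.25; dissipated=54.188
Op 4: CLOSE 2-1: Q_total=15.75, C_total=10.00, V=1.57; Q2=6.30, Q1=9.45; dissipated=8.269
Final charges: Q1=9.45, Q2=6.30, Q3=5.25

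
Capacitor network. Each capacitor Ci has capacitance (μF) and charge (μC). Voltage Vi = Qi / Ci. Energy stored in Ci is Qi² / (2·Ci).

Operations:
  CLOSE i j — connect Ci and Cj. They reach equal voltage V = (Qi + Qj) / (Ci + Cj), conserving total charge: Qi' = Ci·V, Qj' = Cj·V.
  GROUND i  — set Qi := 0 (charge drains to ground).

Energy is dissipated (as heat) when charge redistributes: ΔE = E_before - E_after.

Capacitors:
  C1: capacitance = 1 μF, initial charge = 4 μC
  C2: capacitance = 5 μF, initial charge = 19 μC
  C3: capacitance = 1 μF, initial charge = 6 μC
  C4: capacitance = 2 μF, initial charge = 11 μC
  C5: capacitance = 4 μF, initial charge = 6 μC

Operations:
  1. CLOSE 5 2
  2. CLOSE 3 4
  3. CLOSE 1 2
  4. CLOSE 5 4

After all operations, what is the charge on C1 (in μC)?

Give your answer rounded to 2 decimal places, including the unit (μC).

Initial: C1(1μF, Q=4μC, V=4.00V), C2(5μF, Q=19μC, V=3.80V), C3(1μF, Q=6μC, V=6.00V), C4(2μF, Q=11μC, V=5.50V), C5(4μF, Q=6μC, V=1.50V)
Op 1: CLOSE 5-2: Q_total=25.00, C_total=9.00, V=2.78; Q5=11.11, Q2=13.89; dissipated=5.878
Op 2: CLOSE 3-4: Q_total=17.00, C_total=3.00, V=5.67; Q3=5.67, Q4=11.33; dissipated=0.083
Op 3: CLOSE 1-2: Q_total=17.89, C_total=6.00, V=2.98; Q1=2.98, Q2=14.91; dissipated=0.622
Op 4: CLOSE 5-4: Q_total=22.44, C_total=6.00, V=3.74; Q5=14.96, Q4=7.48; dissipated=5.564
Final charges: Q1=2.98, Q2=14.91, Q3=5.67, Q4=7.48, Q5=14.96

Answer: 2.98 μC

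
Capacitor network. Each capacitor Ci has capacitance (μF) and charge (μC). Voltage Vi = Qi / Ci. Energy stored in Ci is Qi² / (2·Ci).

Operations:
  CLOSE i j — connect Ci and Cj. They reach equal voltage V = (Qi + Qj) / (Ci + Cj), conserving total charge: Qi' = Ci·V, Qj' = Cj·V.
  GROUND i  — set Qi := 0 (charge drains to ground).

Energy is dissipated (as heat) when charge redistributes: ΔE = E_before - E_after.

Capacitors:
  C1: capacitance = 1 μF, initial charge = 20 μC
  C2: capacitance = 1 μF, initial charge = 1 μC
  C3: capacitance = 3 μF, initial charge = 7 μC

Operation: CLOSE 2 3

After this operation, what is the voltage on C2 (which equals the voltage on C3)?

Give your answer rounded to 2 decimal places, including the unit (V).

Answer: 2.00 V

Derivation:
Initial: C1(1μF, Q=20μC, V=20.00V), C2(1μF, Q=1μC, V=1.00V), C3(3μF, Q=7μC, V=2.33V)
Op 1: CLOSE 2-3: Q_total=8.00, C_total=4.00, V=2.00; Q2=2.00, Q3=6.00; dissipated=0.667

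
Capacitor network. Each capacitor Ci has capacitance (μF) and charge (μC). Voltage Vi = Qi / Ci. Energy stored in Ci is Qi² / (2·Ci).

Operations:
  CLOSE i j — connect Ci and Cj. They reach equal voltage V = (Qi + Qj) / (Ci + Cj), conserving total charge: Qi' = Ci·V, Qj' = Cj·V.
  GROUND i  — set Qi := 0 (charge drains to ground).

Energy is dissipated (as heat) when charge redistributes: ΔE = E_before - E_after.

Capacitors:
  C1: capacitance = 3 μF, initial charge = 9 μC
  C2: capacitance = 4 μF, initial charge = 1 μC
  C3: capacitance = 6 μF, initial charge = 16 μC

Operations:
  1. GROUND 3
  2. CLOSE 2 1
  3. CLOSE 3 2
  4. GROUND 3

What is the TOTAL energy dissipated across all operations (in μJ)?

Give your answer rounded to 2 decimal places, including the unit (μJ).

Answer: 31.24 μJ

Derivation:
Initial: C1(3μF, Q=9μC, V=3.00V), C2(4μF, Q=1μC, V=0.25V), C3(6μF, Q=16μC, V=2.67V)
Op 1: GROUND 3: Q3=0; energy lost=21.333
Op 2: CLOSE 2-1: Q_total=10.00, C_total=7.00, V=1.43; Q2=5.71, Q1=4.29; dissipated=6.482
Op 3: CLOSE 3-2: Q_total=5.71, C_total=10.00, V=0.57; Q3=3.43, Q2=2.29; dissipated=2.449
Op 4: GROUND 3: Q3=0; energy lost=0.980
Total dissipated: 31.244 μJ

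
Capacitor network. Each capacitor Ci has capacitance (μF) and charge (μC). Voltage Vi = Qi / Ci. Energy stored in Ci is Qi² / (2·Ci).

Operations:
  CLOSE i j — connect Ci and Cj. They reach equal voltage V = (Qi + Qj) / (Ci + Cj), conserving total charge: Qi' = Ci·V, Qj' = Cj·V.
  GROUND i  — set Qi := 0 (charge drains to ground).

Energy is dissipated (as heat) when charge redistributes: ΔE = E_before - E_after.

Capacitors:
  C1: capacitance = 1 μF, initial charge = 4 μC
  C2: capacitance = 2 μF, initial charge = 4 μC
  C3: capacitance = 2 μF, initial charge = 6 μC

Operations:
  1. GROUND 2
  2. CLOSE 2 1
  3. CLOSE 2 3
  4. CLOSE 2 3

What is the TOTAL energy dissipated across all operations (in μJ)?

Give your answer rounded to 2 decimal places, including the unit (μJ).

Answer: 10.72 μJ

Derivation:
Initial: C1(1μF, Q=4μC, V=4.00V), C2(2μF, Q=4μC, V=2.00V), C3(2μF, Q=6μC, V=3.00V)
Op 1: GROUND 2: Q2=0; energy lost=4.000
Op 2: CLOSE 2-1: Q_total=4.00, C_total=3.00, V=1.33; Q2=2.67, Q1=1.33; dissipated=5.333
Op 3: CLOSE 2-3: Q_total=8.67, C_total=4.00, V=2.17; Q2=4.33, Q3=4.33; dissipated=1.389
Op 4: CLOSE 2-3: Q_total=8.67, C_total=4.00, V=2.17; Q2=4.33, Q3=4.33; dissipated=0.000
Total dissipated: 10.722 μJ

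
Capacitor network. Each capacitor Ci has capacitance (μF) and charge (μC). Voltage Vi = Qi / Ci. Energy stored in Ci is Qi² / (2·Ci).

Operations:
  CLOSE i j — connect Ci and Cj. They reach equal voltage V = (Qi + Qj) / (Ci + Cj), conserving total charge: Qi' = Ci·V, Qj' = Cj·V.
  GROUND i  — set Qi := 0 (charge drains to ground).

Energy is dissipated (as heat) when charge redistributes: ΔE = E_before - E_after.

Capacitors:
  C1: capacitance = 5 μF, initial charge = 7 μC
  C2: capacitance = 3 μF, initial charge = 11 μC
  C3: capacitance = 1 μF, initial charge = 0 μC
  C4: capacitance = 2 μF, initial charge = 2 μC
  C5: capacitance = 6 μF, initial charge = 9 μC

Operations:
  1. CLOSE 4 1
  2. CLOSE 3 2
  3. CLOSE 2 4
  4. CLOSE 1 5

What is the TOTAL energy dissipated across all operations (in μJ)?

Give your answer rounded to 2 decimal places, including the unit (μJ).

Answer: 6.51 μJ

Derivation:
Initial: C1(5μF, Q=7μC, V=1.40V), C2(3μF, Q=11μC, V=3.67V), C3(1μF, Q=0μC, V=0.00V), C4(2μF, Q=2μC, V=1.00V), C5(6μF, Q=9μC, V=1.50V)
Op 1: CLOSE 4-1: Q_total=9.00, C_total=7.00, V=1.29; Q4=2.57, Q1=6.43; dissipated=0.114
Op 2: CLOSE 3-2: Q_total=11.00, C_total=4.00, V=2.75; Q3=2.75, Q2=8.25; dissipated=5.042
Op 3: CLOSE 2-4: Q_total=10.82, C_total=5.00, V=2.16; Q2=6.49, Q4=4.33; dissipated=1.286
Op 4: CLOSE 1-5: Q_total=15.43, C_total=11.00, V=1.40; Q1=7.01, Q5=8.42; dissipated=0.063
Total dissipated: 6.505 μJ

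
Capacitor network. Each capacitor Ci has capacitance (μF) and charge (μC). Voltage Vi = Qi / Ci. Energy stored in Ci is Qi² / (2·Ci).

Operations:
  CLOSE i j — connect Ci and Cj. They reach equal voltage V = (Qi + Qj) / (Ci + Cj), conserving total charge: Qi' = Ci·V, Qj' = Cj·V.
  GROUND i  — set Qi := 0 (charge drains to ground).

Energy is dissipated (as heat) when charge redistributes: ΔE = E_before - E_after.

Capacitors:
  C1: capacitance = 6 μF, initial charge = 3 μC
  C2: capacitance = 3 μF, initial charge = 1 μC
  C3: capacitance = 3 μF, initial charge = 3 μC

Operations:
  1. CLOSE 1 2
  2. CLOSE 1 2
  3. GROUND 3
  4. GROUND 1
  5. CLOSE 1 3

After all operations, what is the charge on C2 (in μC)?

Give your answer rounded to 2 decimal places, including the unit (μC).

Initial: C1(6μF, Q=3μC, V=0.50V), C2(3μF, Q=1μC, V=0.33V), C3(3μF, Q=3μC, V=1.00V)
Op 1: CLOSE 1-2: Q_total=4.00, C_total=9.00, V=0.44; Q1=2.67, Q2=1.33; dissipated=0.028
Op 2: CLOSE 1-2: Q_total=4.00, C_total=9.00, V=0.44; Q1=2.67, Q2=1.33; dissipated=0.000
Op 3: GROUND 3: Q3=0; energy lost=1.500
Op 4: GROUND 1: Q1=0; energy lost=0.593
Op 5: CLOSE 1-3: Q_total=0.00, C_total=9.00, V=0.00; Q1=0.00, Q3=0.00; dissipated=0.000
Final charges: Q1=0.00, Q2=1.33, Q3=0.00

Answer: 1.33 μC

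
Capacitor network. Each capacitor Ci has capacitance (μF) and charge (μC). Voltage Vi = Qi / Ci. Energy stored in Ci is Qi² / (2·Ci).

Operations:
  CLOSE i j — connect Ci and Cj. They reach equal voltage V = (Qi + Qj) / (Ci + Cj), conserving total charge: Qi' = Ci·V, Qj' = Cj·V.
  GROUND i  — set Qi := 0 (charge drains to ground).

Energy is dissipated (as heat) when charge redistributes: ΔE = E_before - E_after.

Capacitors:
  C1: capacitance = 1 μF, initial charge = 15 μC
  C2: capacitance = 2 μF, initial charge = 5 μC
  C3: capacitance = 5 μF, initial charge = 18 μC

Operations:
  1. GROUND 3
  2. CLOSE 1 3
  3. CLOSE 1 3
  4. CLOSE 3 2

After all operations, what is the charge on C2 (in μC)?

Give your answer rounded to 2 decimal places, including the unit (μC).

Answer: 5.00 μC

Derivation:
Initial: C1(1μF, Q=15μC, V=15.00V), C2(2μF, Q=5μC, V=2.50V), C3(5μF, Q=18μC, V=3.60V)
Op 1: GROUND 3: Q3=0; energy lost=32.400
Op 2: CLOSE 1-3: Q_total=15.00, C_total=6.00, V=2.50; Q1=2.50, Q3=12.50; dissipated=93.750
Op 3: CLOSE 1-3: Q_total=15.00, C_total=6.00, V=2.50; Q1=2.50, Q3=12.50; dissipated=0.000
Op 4: CLOSE 3-2: Q_total=17.50, C_total=7.00, V=2.50; Q3=12.50, Q2=5.00; dissipated=0.000
Final charges: Q1=2.50, Q2=5.00, Q3=12.50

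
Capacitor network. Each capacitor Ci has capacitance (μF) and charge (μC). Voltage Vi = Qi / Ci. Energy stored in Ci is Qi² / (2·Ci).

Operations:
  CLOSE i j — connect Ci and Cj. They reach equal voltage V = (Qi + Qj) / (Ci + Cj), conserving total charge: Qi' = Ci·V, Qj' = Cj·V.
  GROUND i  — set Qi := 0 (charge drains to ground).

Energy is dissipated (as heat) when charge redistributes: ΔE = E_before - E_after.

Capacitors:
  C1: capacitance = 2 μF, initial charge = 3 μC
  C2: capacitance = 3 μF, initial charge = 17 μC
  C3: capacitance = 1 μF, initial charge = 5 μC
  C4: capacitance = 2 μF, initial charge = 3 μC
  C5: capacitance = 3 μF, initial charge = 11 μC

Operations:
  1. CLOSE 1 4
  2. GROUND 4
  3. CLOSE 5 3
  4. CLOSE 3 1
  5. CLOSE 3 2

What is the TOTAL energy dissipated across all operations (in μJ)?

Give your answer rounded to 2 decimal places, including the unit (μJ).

Initial: C1(2μF, Q=3μC, V=1.50V), C2(3μF, Q=17μC, V=5.67V), C3(1μF, Q=5μC, V=5.00V), C4(2μF, Q=3μC, V=1.50V), C5(3μF, Q=11μC, V=3.67V)
Op 1: CLOSE 1-4: Q_total=6.00, C_total=4.00, V=1.50; Q1=3.00, Q4=3.00; dissipated=0.000
Op 2: GROUND 4: Q4=0; energy lost=2.250
Op 3: CLOSE 5-3: Q_total=16.00, C_total=4.00, V=4.00; Q5=12.00, Q3=4.00; dissipated=0.667
Op 4: CLOSE 3-1: Q_total=7.00, C_total=3.00, V=2.33; Q3=2.33, Q1=4.67; dissipated=2.083
Op 5: CLOSE 3-2: Q_total=19.33, C_total=4.00, V=4.83; Q3=4.83, Q2=14.50; dissipated=4.167
Total dissipated: 9.167 μJ

Answer: 9.17 μJ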